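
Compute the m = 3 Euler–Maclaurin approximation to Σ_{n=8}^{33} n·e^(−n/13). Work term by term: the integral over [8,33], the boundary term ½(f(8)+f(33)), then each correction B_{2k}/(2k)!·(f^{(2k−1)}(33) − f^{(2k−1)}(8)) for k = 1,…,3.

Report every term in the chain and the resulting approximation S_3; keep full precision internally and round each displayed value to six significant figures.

S_3 ≈ 103.741

The integral term ∫_8^33 x·e^(−x/13) dx = 100.303.
Boundary: ½(f(8) + f(33)) = ½(4.32346 + 2.60660) = 3.46503.
So far: 103.769.
Correction k=1: B_{2}/2! · (f^{(1)}(33) − f^{(1)}(8)) = 1/12 · (-0.121520 − 0.207859) = -0.0274482.
Partial sum through k=1: 103.741.
Correction k=2: B_{4}/4! · (f^{(3)}(33) − f^{(3)}(8)) = −1/720 · (0.000215716 − 0.00762559) = 1.02915e-05.
Partial sum through k=2: 103.741.
Correction k=3: B_{6}/6! · (f^{(5)}(33) − f^{(5)}(8)) = 1/30240 · (6.80759e-06 − 8.29660e-05) = -2.51846e-09.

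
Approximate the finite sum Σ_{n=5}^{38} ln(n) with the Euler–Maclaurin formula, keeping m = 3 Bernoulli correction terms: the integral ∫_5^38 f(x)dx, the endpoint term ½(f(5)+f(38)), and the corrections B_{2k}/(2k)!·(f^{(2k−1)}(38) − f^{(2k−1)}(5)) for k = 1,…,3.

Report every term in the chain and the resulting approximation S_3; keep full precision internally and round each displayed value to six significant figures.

∫_5^38 ln(x) dx evaluates to 97.1811.
Endpoint term: (f(5) + f(38))/2 = (1.60944 + 3.63759)/2 = 2.62351.
So far: 99.8046.
Order-1 term: 1/12 · (0.0263158 − 0.200000) = -0.0144737.
Running total after k=1: 99.7901.
Order-2 term: −1/720 · (3.64485e-05 − 0.0160000) = 2.21716e-05.
Running total after k=2: 99.7901.
Order-3 term: 1/30240 · (3.02896e-07 − 0.00768000) = -2.53958e-07.

S_3 ≈ 99.7901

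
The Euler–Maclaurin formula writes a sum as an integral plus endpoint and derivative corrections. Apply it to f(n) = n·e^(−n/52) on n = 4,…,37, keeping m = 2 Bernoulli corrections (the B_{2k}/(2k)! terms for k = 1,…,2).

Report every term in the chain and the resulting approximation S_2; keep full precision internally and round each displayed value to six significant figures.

The integral term ∫_4^37 x·e^(−x/52) dx = 424.567.
Endpoint term: (f(4) + f(37))/2 = (3.70384 + 18.1629)/2 = 10.9334.
Integral + boundary = 435.500.
Order-1 term: 1/12 · (0.141602 − 0.854733) = -0.0594276.
Running total after k=1: 435.441.
Order-2 term: −1/720 · (0.000415451 − 0.00100098) = 8.13238e-07.

S_2 ≈ 435.441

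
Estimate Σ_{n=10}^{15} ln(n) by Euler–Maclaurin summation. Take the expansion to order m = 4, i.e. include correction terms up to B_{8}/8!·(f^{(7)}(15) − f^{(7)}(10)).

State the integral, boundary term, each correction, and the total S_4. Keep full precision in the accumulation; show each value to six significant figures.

∫_10^15 ln(x) dx evaluates to 12.5949.
Boundary: ½(f(10) + f(15)) = ½(2.30259 + 2.70805) = 2.50532.
Running total after boundary: 15.1002.
k=1: B_{2}/(2)! × [f^{(1)}(15) − f^{(1)}(10)] = 1/12 × (0.0666667 − 0.100000) = -0.00277778.
Partial sum through k=1: 15.0974.
k=2: B_{4}/(4)! × [f^{(3)}(15) − f^{(3)}(10)] = −1/720 × (0.000592593 − 0.00200000) = 1.95473e-06.
Partial sum through k=2: 15.0974.
k=3: B_{6}/(6)! × [f^{(5)}(15) − f^{(5)}(10)] = 1/30240 × (3.16049e-05 − 0.000240000) = -6.89137e-09.
Partial sum through k=3: 15.0974.
k=4: B_{8}/(8)! × [f^{(7)}(15) − f^{(7)}(10)] = −1/1209600 × (4.21399e-06 − 7.20000e-05) = 5.60400e-11.

S_4 ≈ 15.0974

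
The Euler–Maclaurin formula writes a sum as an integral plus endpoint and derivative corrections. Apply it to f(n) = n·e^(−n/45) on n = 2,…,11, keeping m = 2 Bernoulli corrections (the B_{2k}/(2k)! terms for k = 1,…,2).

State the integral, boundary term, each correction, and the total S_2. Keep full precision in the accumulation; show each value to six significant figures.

∫_2^11 x·e^(−x/45) dx evaluates to 49.5468.
Boundary: ½(f(2) + f(11)) = ½(1.91306 + 8.61453) = 5.26380.
So far: 54.8106.
Correction k=1: B_{2}/2! · (f^{(1)}(11) − f^{(1)}(2)) = 1/12 · (0.591705 − 0.914016) = -0.0268592.
Running total after k=1: 54.7837.
Correction k=2: B_{4}/4! · (f^{(3)}(11) − f^{(3)}(2)) = −1/720 · (0.00106567 − 0.00139609) = 4.58909e-07.

S_2 ≈ 54.7837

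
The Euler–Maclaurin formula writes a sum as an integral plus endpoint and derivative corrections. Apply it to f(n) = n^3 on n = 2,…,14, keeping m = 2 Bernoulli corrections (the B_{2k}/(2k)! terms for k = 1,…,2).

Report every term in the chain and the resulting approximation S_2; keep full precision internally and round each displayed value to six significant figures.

S_2 ≈ 11024.0

∫_2^14 x^3 dx evaluates to 9600.00.
½[f(2) + f(14)] = ½[8.00000 + 2744.00] = 1376.00.
Integral + boundary = 10976.0.
Order-1 term: 1/12 · (588.000 − 12.0000) = 48.0000.
Running total after k=1: 11024.0.
Order-2 term: −1/720 · (6.00000 − 6.00000) = 0.00000.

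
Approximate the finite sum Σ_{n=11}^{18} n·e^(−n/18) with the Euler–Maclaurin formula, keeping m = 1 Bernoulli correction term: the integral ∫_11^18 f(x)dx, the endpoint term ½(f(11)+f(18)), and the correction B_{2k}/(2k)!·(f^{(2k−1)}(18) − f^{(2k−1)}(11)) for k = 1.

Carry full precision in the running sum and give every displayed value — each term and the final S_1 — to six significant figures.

∫_11^18 x·e^(−x/18) dx evaluates to 44.9283.
Boundary: ½(f(11) + f(18)) = ½(5.97022 + 6.62183) = 6.29603.
So far: 51.2243.
Order-1 term: 1/12 · (0.00000 − 0.211068) = -0.0175890.

S_1 ≈ 51.2067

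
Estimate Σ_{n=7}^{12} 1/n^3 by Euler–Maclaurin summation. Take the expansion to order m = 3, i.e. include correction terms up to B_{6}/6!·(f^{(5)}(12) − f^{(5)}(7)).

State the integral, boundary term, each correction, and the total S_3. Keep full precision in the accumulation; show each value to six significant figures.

S_3 ≈ 0.00857034

∫_7^12 1/x^3 dx evaluates to 0.00673186.
½[f(7) + f(12)] = ½[0.00291545 + 0.000578704] = 0.00174708.
Running total after boundary: 0.00847894.
Order-1 term: 1/12 · (-0.000144676 − (-0.00124948)) = 9.20670e-05.
Running total after k=1: 0.00857100.
Order-2 term: −1/720 · (-2.00939e-05 − (-0.000509992)) = -6.80413e-07.
Running total after k=2: 0.00857032.
Order-3 term: 1/30240 · (-5.86071e-06 − (-0.000437136)) = 1.42617e-08.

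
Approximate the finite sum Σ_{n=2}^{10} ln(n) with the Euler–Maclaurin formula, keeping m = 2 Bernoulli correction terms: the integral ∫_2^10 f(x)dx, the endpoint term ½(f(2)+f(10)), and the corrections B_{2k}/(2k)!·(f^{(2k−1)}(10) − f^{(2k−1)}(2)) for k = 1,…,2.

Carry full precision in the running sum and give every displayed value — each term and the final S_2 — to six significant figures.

The integral term ∫_2^10 ln(x) dx = 13.6396.
Endpoint term: (f(2) + f(10))/2 = (0.693147 + 2.30259)/2 = 1.49787.
Running total after boundary: 15.1374.
k=1: B_{2}/(2)! × [f^{(1)}(10) − f^{(1)}(2)] = 1/12 × (0.100000 − 0.500000) = -0.0333333.
Running total after k=1: 15.1041.
k=2: B_{4}/(4)! × [f^{(3)}(10) − f^{(3)}(2)] = −1/720 × (0.00200000 − 0.250000) = 0.000344444.

S_2 ≈ 15.1044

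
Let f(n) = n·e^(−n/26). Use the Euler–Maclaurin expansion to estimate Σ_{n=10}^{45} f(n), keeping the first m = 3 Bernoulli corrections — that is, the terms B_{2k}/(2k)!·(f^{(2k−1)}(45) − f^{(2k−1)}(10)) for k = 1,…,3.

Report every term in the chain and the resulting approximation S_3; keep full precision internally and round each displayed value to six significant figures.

S_3 ≈ 317.475

∫_10^45 x·e^(−x/26) dx evaluates to 310.131.
½[f(10) + f(45)] = ½[6.80712 + 7.97166] = 7.38939.
So far: 317.521.
Order-1 term: 1/12 · (-0.129454 − 0.418900) = -0.0456962.
Running total after k=1: 317.475.
Order-2 term: −1/720 · (0.000332606 − 0.00263362) = 3.19585e-06.
Running total after k=2: 317.475.
Order-3 term: 1/30240 · (1.26733e-06 − 6.87509e-06) = -1.85442e-10.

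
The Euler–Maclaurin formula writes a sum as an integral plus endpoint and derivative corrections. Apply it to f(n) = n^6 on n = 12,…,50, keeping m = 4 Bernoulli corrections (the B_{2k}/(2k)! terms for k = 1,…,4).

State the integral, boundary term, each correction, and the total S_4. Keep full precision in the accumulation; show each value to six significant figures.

S_4 ≈ 1.19572e+11

The integral term ∫_12^50 x^6 dx = 1.11602e+11.
Endpoint term: (f(12) + f(50))/2 = (2.98598e+06 + 1.56250e+10)/2 = 7.81399e+09.
Running total after boundary: 1.19416e+11.
Correction k=1: B_{2}/2! · (f^{(1)}(50) − f^{(1)}(12)) = 1/12 · (1.87500e+09 − 1.49299e+06) = 1.56126e+08.
Running total after k=1: 1.19572e+11.
Correction k=2: B_{4}/4! · (f^{(3)}(50) − f^{(3)}(12)) = −1/720 · (1.50000e+07 − 207360) = -20545.3.
Running total after k=2: 1.19572e+11.
Correction k=3: B_{6}/6! · (f^{(5)}(50) − f^{(5)}(12)) = 1/30240 · (36000.0 − 8640.00) = 0.904762.
Running total after k=3: 1.19572e+11.
Correction k=4: B_{8}/8! · (f^{(7)}(50) − f^{(7)}(12)) = −1/1209600 · (0.00000 − 0.00000) = 0.00000.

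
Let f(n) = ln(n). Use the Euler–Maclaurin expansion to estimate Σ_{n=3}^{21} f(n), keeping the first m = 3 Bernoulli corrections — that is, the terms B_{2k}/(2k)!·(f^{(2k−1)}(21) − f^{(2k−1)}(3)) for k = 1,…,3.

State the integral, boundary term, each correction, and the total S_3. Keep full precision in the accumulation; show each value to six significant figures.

Integral: ∫_3^21 ln(x) dx = 42.6391.
½[f(3) + f(21)] = ½[1.09861 + 3.04452] = 2.07157.
So far: 44.7107.
Correction k=1: B_{2}/2! · (f^{(1)}(21) − f^{(1)}(3)) = 1/12 · (0.0476190 − 0.333333) = -0.0238095.
After k=1: 44.6869.
Correction k=2: B_{4}/4! · (f^{(3)}(21) − f^{(3)}(3)) = −1/720 · (0.000215959 − 0.0740741) = 0.000102581.
After k=2: 44.6870.
Correction k=3: B_{6}/6! · (f^{(5)}(21) − f^{(5)}(3)) = 1/30240 · (5.87645e-06 − 0.0987654) = -3.26586e-06.

S_3 ≈ 44.6870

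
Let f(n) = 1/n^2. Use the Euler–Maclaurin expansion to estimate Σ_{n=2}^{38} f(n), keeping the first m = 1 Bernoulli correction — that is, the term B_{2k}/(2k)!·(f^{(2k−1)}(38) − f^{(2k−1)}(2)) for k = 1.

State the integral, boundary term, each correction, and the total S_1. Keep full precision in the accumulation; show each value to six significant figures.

Integral: ∫_2^38 1/x^2 dx = 0.473684.
Endpoint term: (f(2) + f(38))/2 = (0.250000 + 0.000692521)/2 = 0.125346.
Running total after boundary: 0.599030.
k=1: B_{2}/(2)! × [f^{(1)}(38) − f^{(1)}(2)] = 1/12 × (-3.64485e-05 − (-0.250000)) = 0.0208303.

S_1 ≈ 0.619861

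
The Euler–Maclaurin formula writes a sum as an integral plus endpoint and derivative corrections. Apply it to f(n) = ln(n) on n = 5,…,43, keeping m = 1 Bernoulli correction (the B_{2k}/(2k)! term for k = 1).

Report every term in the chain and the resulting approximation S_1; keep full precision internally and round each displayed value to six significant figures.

Integral: ∫_5^43 ln(x) dx = 115.684.
Endpoint term: (f(5) + f(43))/2 = (1.60944 + 3.76120)/2 = 2.68532.
So far: 118.370.
Correction k=1: B_{2}/2! · (f^{(1)}(43) − f^{(1)}(5)) = 1/12 · (0.0232558 − 0.200000) = -0.0147287.

S_1 ≈ 118.355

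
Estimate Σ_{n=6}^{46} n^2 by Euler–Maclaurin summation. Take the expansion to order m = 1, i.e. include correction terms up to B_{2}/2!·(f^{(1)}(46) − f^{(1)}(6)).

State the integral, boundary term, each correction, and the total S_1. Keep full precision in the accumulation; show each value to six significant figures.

The integral term ∫_6^46 x^2 dx = 32373.3.
Endpoint term: (f(6) + f(46))/2 = (36.0000 + 2116.00)/2 = 1076.00.
Integral + boundary = 33449.3.
Order-1 term: 1/12 · (92.0000 − 12.0000) = 6.66667.

S_1 ≈ 33456.0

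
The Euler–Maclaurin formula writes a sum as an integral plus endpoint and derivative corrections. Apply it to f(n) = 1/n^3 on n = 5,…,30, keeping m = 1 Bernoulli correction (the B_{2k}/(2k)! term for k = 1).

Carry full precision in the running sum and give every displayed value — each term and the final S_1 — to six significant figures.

S_1 ≈ 0.0238627

∫_5^30 1/x^3 dx evaluates to 0.0194444.
Endpoint term: (f(5) + f(30))/2 = (0.00800000 + 3.70370e-05)/2 = 0.00401852.
Running total after boundary: 0.0234630.
Order-1 term: 1/12 · (-3.70370e-06 − (-0.00480000)) = 0.000399691.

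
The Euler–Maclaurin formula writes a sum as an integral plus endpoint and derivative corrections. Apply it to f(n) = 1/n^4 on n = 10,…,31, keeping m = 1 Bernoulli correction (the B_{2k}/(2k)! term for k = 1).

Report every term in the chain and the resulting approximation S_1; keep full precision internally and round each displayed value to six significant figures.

S_1 ≈ 0.000376007

The integral term ∫_10^31 1/x^4 dx = 0.000322144.
½[f(10) + f(31)] = ½[0.000100000 + 1.08281e-06] = 5.05414e-05.
Integral + boundary = 0.000372686.
k=1: B_{2}/(2)! × [f^{(1)}(31) − f^{(1)}(10)] = 1/12 × (-1.39718e-07 − (-4.00000e-05)) = 3.32169e-06.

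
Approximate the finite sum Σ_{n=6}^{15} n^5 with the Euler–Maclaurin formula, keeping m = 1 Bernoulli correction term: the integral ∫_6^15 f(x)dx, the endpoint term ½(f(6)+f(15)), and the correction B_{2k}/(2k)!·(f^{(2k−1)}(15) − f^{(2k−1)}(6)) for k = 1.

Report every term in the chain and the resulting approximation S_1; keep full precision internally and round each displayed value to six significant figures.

S_1 ≈ 2.29479e+06

∫_6^15 x^5 dx evaluates to 1.89066e+06.
Boundary: ½(f(6) + f(15)) = ½(7776.00 + 759375) = 383576.
Integral + boundary = 2.27424e+06.
Correction k=1: B_{2}/2! · (f^{(1)}(15) − f^{(1)}(6)) = 1/12 · (253125 − 6480.00) = 20553.8.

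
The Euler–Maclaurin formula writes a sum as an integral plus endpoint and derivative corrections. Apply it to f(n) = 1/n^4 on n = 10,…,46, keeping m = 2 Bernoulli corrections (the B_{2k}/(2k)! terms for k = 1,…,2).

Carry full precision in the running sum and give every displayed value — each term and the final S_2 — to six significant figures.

∫_10^46 1/x^4 dx evaluates to 0.000329909.
½[f(10) + f(46)] = ½[0.000100000 + 2.23341e-07] = 5.01117e-05.
So far: 0.000380020.
Order-1 term: 1/12 · (-1.94210e-08 − (-4.00000e-05)) = 3.33171e-06.
Partial sum through k=1: 0.000383352.
Order-2 term: −1/720 · (-2.75345e-10 − (-1.20000e-05)) = -1.66663e-08.

S_2 ≈ 0.000383335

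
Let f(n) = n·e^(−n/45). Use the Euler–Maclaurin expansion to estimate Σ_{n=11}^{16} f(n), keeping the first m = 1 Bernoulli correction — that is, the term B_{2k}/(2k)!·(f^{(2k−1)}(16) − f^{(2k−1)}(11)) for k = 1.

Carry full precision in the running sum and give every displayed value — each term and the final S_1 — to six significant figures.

S_1 ≈ 59.7613

∫_11^16 x·e^(−x/45) dx evaluates to 49.8594.
Boundary: ½(f(11) + f(16)) = ½(8.61453 + 11.2125) = 9.91354.
Integral + boundary = 59.7730.
Correction k=1: B_{2}/2! · (f^{(1)}(16) − f^{(1)}(11)) = 1/12 · (0.451616 − 0.591705) = -0.0116741.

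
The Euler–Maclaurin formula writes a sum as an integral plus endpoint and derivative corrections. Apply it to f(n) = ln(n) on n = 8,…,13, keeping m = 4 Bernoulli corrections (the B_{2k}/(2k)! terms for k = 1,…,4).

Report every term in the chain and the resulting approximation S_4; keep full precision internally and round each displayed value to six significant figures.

The integral term ∫_8^13 ln(x) dx = 11.7088.
½[f(8) + f(13)] = ½[2.07944 + 2.56495] = 2.32220.
Running total after boundary: 14.0310.
Order-1 term: 1/12 · (0.0769231 − 0.125000) = -0.00400641.
Running total after k=1: 14.0270.
Order-2 term: −1/720 · (0.000910332 − 0.00390625) = 4.16100e-06.
Running total after k=2: 14.0270.
Order-3 term: 1/30240 · (6.46390e-05 − 0.000732422) = -2.20828e-08.
Running total after k=3: 14.0270.
Order-4 term: −1/1209600 · (1.14744e-05 − 0.000343323) = 2.74346e-10.

S_4 ≈ 14.0270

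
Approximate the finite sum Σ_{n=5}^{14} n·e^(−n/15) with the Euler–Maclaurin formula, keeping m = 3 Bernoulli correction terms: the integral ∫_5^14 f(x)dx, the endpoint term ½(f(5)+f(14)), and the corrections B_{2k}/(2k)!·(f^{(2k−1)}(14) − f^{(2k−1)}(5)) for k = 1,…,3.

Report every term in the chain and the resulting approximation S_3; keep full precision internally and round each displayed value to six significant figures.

∫_5^14 x·e^(−x/15) dx evaluates to 43.8997.
½[f(5) + f(14)] = ½[3.58266 + 5.50537] = 4.54401.
Integral + boundary = 48.4437.
Correction k=1: B_{2}/2! · (f^{(1)}(14) − f^{(1)}(5)) = 1/12 · (0.0262160 − 0.477688) = -0.0376226.
Partial sum through k=1: 48.4061.
Correction k=2: B_{4}/4! · (f^{(3)}(14) − f^{(3)}(5)) = −1/720 · (0.00361199 − 0.00849222) = 6.77810e-06.
Partial sum through k=2: 48.4061.
Correction k=3: B_{6}/6! · (f^{(5)}(14) − f^{(5)}(5)) = 1/30240 · (3.15887e-05 − 6.60506e-05) = -1.13961e-09.

S_3 ≈ 48.4061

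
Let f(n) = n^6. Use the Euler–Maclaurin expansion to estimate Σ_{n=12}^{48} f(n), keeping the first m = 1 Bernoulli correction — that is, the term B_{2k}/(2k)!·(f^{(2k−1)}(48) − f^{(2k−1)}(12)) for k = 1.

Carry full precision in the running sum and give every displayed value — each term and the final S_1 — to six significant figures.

S_1 ≈ 9.01059e+10

The integral term ∫_12^48 x^6 dx = 8.38618e+10.
Boundary: ½(f(12) + f(48)) = ½(2.98598e+06 + 1.22306e+10) = 6.11679e+09.
So far: 8.99786e+10.
Correction k=1: B_{2}/2! · (f^{(1)}(48) − f^{(1)}(12)) = 1/12 · (1.52882e+09 − 1.49299e+06) = 1.27278e+08.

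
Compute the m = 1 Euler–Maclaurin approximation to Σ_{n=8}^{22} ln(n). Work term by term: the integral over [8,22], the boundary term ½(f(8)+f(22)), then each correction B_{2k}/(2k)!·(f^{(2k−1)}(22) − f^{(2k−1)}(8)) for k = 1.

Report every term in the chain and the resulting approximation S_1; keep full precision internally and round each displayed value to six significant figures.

The integral term ∫_8^22 ln(x) dx = 37.3674.
Boundary: ½(f(8) + f(22)) = ½(2.07944 + 3.09104) = 2.58524.
Running total after boundary: 39.9526.
Order-1 term: 1/12 · (0.0454545 − 0.125000) = -0.00662879.

S_1 ≈ 39.9460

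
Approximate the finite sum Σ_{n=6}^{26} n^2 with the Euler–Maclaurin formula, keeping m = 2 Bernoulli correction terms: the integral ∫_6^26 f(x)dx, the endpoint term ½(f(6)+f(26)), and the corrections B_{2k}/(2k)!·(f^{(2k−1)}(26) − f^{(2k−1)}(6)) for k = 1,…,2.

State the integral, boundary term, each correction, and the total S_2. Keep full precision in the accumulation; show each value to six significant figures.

∫_6^26 x^2 dx evaluates to 5786.67.
Endpoint term: (f(6) + f(26))/2 = (36.0000 + 676.000)/2 = 356.000.
So far: 6142.67.
Order-1 term: 1/12 · (52.0000 − 12.0000) = 3.33333.
After k=1: 6146.00.
Order-2 term: −1/720 · (0.00000 − 0.00000) = 0.00000.

S_2 ≈ 6146.00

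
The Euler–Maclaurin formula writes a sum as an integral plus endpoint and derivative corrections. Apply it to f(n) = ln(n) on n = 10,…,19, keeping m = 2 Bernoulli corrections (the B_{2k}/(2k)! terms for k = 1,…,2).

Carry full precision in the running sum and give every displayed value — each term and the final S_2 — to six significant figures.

Integral: ∫_10^19 ln(x) dx = 23.9185.
½[f(10) + f(19)] = ½[2.30259 + 2.94444] = 2.62351.
So far: 26.5420.
k=1: B_{2}/(2)! × [f^{(1)}(19) − f^{(1)}(10)] = 1/12 × (0.0526316 − 0.100000) = -0.00394737.
After k=1: 26.5381.
k=2: B_{4}/(4)! × [f^{(3)}(19) − f^{(3)}(10)] = −1/720 × (0.000291588 − 0.00200000) = 2.37279e-06.

S_2 ≈ 26.5381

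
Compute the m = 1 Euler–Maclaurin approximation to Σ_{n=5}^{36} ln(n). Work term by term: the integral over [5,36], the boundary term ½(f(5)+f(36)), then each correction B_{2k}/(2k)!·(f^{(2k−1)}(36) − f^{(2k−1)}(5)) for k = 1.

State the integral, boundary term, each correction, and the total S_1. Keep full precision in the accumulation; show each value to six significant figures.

S_1 ≈ 92.5416

The integral term ∫_5^36 ln(x) dx = 89.9595.
Boundary: ½(f(5) + f(36)) = ½(1.60944 + 3.58352) = 2.59648.
Running total after boundary: 92.5560.
k=1: B_{2}/(2)! × [f^{(1)}(36) − f^{(1)}(5)] = 1/12 × (0.0277778 − 0.200000) = -0.0143519.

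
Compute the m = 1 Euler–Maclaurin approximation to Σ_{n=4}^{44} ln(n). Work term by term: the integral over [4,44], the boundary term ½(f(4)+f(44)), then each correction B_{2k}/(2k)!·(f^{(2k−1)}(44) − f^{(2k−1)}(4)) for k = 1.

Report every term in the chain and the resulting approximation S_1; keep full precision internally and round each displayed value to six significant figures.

The integral term ∫_4^44 ln(x) dx = 120.959.
½[f(4) + f(44)] = ½[1.38629 + 3.78419] = 2.58524.
Running total after boundary: 123.544.
Correction k=1: B_{2}/2! · (f^{(1)}(44) − f^{(1)}(4)) = 1/12 · (0.0227273 − 0.250000) = -0.0189394.

S_1 ≈ 123.525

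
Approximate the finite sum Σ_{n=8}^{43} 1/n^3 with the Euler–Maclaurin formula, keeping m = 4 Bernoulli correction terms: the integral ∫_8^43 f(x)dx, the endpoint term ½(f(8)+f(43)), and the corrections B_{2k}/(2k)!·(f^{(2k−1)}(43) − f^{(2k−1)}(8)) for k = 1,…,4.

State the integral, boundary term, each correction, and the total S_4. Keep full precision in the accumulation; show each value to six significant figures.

∫_8^43 1/x^3 dx evaluates to 0.00754208.
Endpoint term: (f(8) + f(43))/2 = (0.00195312 + 1.25775e-05)/2 = 0.000982851.
Running total after boundary: 0.00852493.
Correction k=1: B_{2}/2! · (f^{(1)}(43) − f^{(1)}(8)) = 1/12 · (-8.77501e-07 − (-0.000732422)) = 6.09620e-05.
After k=1: 0.00858590.
Correction k=2: B_{4}/4! · (f^{(3)}(43) − f^{(3)}(8)) = −1/720 · (-9.49162e-09 − (-0.000228882)) = -3.17878e-07.
After k=2: 0.00858558.
Correction k=3: B_{6}/6! · (f^{(5)}(43) − f^{(5)}(8)) = 1/30240 · (-2.15602e-10 − (-0.000150204)) = 4.96705e-09.
After k=3: 0.00858558.
Correction k=4: B_{8}/8! · (f^{(7)}(43) − f^{(7)}(8)) = −1/1209600 · (-8.39554e-12 − (-0.000168979)) = -1.39698e-10.

S_4 ≈ 0.00858558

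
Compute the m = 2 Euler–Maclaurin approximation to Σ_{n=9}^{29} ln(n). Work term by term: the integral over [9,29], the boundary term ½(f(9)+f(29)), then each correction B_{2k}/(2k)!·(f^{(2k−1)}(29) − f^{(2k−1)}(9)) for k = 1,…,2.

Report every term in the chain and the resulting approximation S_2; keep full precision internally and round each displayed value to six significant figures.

∫_9^29 ln(x) dx evaluates to 57.8766.
½[f(9) + f(29)] = ½[2.19722 + 3.36730] = 2.78226.
Integral + boundary = 60.6588.
Order-1 term: 1/12 · (0.0344828 − 0.111111) = -0.00638570.
Partial sum through k=1: 60.6524.
Order-2 term: −1/720 · (8.20042e-05 − 0.00274348) = 3.69650e-06.

S_2 ≈ 60.6524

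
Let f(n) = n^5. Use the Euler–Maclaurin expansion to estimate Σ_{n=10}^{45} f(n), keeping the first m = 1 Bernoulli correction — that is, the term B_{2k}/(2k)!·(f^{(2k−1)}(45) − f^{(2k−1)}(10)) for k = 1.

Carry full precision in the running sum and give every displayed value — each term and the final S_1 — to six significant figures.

Integral: ∫_10^45 x^5 dx = 1.38379e+09.
½[f(10) + f(45)] = ½[100000 + 1.84528e+08] = 9.23141e+07.
So far: 1.47611e+09.
k=1: B_{2}/(2)! × [f^{(1)}(45) − f^{(1)}(10)] = 1/12 × (2.05031e+07 − 50000.0) = 1.70443e+06.

S_1 ≈ 1.47781e+09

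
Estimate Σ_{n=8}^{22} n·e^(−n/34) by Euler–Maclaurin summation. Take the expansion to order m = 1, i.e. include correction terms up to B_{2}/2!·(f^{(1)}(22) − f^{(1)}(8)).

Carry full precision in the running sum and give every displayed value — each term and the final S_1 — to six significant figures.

Integral: ∫_8^22 x·e^(−x/34) dx = 131.700.
Endpoint term: (f(8) + f(22))/2 = (6.32271 + 11.5188)/2 = 8.92077.
Integral + boundary = 140.621.
k=1: B_{2}/(2)! × [f^{(1)}(22) − f^{(1)}(8)] = 1/12 × (0.184794 − 0.604376) = -0.0349652.

S_1 ≈ 140.586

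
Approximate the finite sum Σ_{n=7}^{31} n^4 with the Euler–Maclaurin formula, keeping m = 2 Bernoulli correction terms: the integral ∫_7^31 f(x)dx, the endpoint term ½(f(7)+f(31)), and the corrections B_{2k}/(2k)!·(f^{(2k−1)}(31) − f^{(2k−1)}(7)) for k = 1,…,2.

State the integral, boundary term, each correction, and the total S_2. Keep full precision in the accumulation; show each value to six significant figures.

S_2 ≈ 6.19524e+06

Integral: ∫_7^31 x^4 dx = 5.72247e+06.
½[f(7) + f(31)] = ½[2401.00 + 923521] = 462961.
Running total after boundary: 6.18543e+06.
Order-1 term: 1/12 · (119164 − 1372.00) = 9816.00.
After k=1: 6.19525e+06.
Order-2 term: −1/720 · (744.000 − 168.000) = -0.800000.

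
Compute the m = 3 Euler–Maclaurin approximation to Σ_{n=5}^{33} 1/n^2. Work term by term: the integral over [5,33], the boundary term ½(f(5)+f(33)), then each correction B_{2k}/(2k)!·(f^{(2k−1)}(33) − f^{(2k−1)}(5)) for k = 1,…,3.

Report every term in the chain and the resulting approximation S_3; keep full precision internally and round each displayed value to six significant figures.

S_3 ≈ 0.191474

∫_5^33 1/x^2 dx evaluates to 0.169697.
Boundary: ½(f(5) + f(33)) = ½(0.0400000 + 0.000918274) = 0.0204591.
So far: 0.190156.
Order-1 term: 1/12 · (-5.56529e-05 − (-0.0160000)) = 0.00132870.
Partial sum through k=1: 0.191485.
Order-2 term: −1/720 · (-6.13256e-07 − (-0.00768000)) = -1.06658e-05.
Partial sum through k=2: 0.191474.
Order-3 term: 1/30240 · (-1.68941e-08 − (-0.00921600)) = 3.04761e-07.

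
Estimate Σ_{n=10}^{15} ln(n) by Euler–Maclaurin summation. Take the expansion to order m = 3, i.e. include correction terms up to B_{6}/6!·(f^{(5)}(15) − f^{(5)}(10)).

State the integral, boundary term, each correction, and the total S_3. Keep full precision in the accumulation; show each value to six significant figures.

S_3 ≈ 15.0974

∫_10^15 ln(x) dx evaluates to 12.5949.
½[f(10) + f(15)] = ½[2.30259 + 2.70805] = 2.50532.
Integral + boundary = 15.1002.
k=1: B_{2}/(2)! × [f^{(1)}(15) − f^{(1)}(10)] = 1/12 × (0.0666667 − 0.100000) = -0.00277778.
Partial sum through k=1: 15.0974.
k=2: B_{4}/(4)! × [f^{(3)}(15) − f^{(3)}(10)] = −1/720 × (0.000592593 − 0.00200000) = 1.95473e-06.
Partial sum through k=2: 15.0974.
k=3: B_{6}/(6)! × [f^{(5)}(15) − f^{(5)}(10)] = 1/30240 × (3.16049e-05 − 0.000240000) = -6.89137e-09.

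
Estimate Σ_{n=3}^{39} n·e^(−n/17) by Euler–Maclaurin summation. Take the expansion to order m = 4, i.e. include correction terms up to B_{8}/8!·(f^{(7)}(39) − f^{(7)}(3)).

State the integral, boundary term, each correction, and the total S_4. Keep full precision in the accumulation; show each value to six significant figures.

S_4 ≈ 192.142

∫_3^39 x·e^(−x/17) dx evaluates to 188.986.
Boundary: ½(f(3) + f(39)) = ½(2.51467 + 3.93316) = 3.22392.
Integral + boundary = 192.210.
k=1: B_{2}/(2)! × [f^{(1)}(39) − f^{(1)}(3)] = 1/12 × (-0.130512 − 0.690302) = -0.0684012.
After k=1: 192.142.
k=2: B_{4}/(4)! × [f^{(3)}(39) − f^{(3)}(3)] = −1/720 × (0.000246327 − 0.00818944) = 1.10321e-05.
After k=2: 192.142.
k=3: B_{6}/(6)! × [f^{(5)}(39) − f^{(5)}(3)] = 1/30240 × (3.26731e-06 − 4.84093e-05) = -1.49279e-09.
After k=3: 192.142.
k=4: B_{8}/(8)! × [f^{(7)}(39) − f^{(7)}(3)] = −1/1209600 × (1.96619e-08 − 2.36960e-07) = 1.79645e-13.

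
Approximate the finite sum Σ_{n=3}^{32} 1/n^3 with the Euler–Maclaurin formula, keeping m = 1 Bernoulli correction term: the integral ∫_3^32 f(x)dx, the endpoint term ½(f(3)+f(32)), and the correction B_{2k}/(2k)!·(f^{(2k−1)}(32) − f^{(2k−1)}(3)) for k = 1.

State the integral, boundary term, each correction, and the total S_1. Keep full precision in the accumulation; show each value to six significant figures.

∫_3^32 1/x^3 dx evaluates to 0.0550673.
Endpoint term: (f(3) + f(32))/2 = (0.0370370 + 3.05176e-05)/2 = 0.0185338.
Integral + boundary = 0.0736011.
Correction k=1: B_{2}/2! · (f^{(1)}(32) − f^{(1)}(3)) = 1/12 · (-2.86102e-06 − (-0.0370370)) = 0.00308618.

S_1 ≈ 0.0766872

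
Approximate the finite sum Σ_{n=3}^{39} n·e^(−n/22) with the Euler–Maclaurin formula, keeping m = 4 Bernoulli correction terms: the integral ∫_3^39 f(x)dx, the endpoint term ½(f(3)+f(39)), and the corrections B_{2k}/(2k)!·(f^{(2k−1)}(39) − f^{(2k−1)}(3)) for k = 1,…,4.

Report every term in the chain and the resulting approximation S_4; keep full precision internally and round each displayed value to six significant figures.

Integral: ∫_3^39 x·e^(−x/22) dx = 251.925.
Endpoint term: (f(3) + f(39))/2 = (2.61758 + 6.62489)/2 = 4.62123.
Integral + boundary = 256.546.
k=1: B_{2}/(2)! × [f^{(1)}(39) − f^{(1)}(3)] = 1/12 × (-0.131262 − 0.753545) = -0.0737339.
Partial sum through k=1: 256.472.
k=2: B_{4}/(4)! × [f^{(3)}(39) − f^{(3)}(3)] = −1/720 × (0.000430735 − 0.00516239) = 6.57174e-06.
Partial sum through k=2: 256.472.
k=3: B_{6}/(6)! × [f^{(5)}(39) − f^{(5)}(3)] = 1/30240 × (2.34023e-06 − 1.81154e-05) = -5.21666e-10.
Partial sum through k=3: 256.472.
k=4: B_{8}/(8)! × [f^{(7)}(39) − f^{(7)}(3)] = −1/1209600 × (7.83165e-09 − 5.28197e-08) = 3.71925e-14.

S_4 ≈ 256.472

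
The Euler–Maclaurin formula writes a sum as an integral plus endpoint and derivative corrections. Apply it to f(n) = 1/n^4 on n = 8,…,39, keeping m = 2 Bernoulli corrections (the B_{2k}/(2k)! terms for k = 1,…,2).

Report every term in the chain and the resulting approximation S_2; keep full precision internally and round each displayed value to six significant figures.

The integral term ∫_8^39 1/x^4 dx = 0.000645422.
½[f(8) + f(39)] = ½[0.000244141 + 4.32257e-07] = 0.000122286.
Running total after boundary: 0.000767709.
Order-1 term: 1/12 · (-4.43340e-08 − (-0.000122070)) = 1.01688e-05.
Running total after k=1: 0.000777878.
Order-2 term: −1/720 · (-8.74438e-10 − (-5.72205e-05)) = -7.94716e-08.

S_2 ≈ 0.000777798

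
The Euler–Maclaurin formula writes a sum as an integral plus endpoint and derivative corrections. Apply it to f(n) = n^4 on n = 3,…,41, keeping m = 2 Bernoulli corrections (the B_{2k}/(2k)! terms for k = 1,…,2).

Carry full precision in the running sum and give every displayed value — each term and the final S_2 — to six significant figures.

The integral term ∫_3^41 x^4 dx = 2.31712e+07.
½[f(3) + f(41)] = ½[81.0000 + 2.82576e+06] = 1.41292e+06.
So far: 2.45841e+07.
Order-1 term: 1/12 · (275684 − 108.000) = 22964.7.
Partial sum through k=1: 2.46071e+07.
Order-2 term: −1/720 · (984.000 − 72.0000) = -1.26667.

S_2 ≈ 2.46071e+07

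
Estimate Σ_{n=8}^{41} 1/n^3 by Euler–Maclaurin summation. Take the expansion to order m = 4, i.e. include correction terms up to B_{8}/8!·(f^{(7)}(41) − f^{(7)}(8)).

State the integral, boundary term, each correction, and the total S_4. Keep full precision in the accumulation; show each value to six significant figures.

S_4 ≈ 0.00855951

∫_8^41 1/x^3 dx evaluates to 0.00751506.
Endpoint term: (f(8) + f(41))/2 = (0.00195312 + 1.45094e-05)/2 = 0.000983817.
So far: 0.00849888.
k=1: B_{2}/(2)! × [f^{(1)}(41) − f^{(1)}(8)] = 1/12 × (-1.06166e-06 − (-0.000732422)) = 6.09467e-05.
Running total after k=1: 0.00855982.
k=2: B_{4}/(4)! × [f^{(3)}(41) − f^{(3)}(8)] = −1/720 × (-1.26313e-08 − (-0.000228882)) = -3.17874e-07.
Running total after k=2: 0.00855950.
k=3: B_{6}/(6)! × [f^{(5)}(41) − f^{(5)}(8)] = 1/30240 × (-3.15595e-10 − (-0.000150204)) = 4.96704e-09.
Running total after k=3: 0.00855951.
k=4: B_{8}/(8)! × [f^{(7)}(41) − f^{(7)}(8)] = −1/1209600 × (-1.35174e-11 − (-0.000168979)) = -1.39698e-10.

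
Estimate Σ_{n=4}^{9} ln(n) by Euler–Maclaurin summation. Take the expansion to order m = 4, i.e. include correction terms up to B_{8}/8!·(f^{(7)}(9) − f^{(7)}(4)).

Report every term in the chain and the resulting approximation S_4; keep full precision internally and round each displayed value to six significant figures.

∫_4^9 ln(x) dx evaluates to 9.22984.
Endpoint term: (f(4) + f(9))/2 = (1.38629 + 2.19722)/2 = 1.79176.
Running total after boundary: 11.0216.
k=1: B_{2}/(2)! × [f^{(1)}(9) − f^{(1)}(4)] = 1/12 × (0.111111 − 0.250000) = -0.0115741.
After k=1: 11.0100.
k=2: B_{4}/(4)! × [f^{(3)}(9) − f^{(3)}(4)] = −1/720 × (0.00274348 − 0.0312500) = 3.95924e-05.
After k=2: 11.0101.
k=3: B_{6}/(6)! × [f^{(5)}(9) − f^{(5)}(4)] = 1/30240 × (0.000406442 − 0.0234375) = -7.61609e-07.
After k=3: 11.0101.
k=4: B_{8}/(8)! × [f^{(7)}(9) − f^{(7)}(4)] = −1/1209600 × (0.000150534 − 0.0439453) = 3.62060e-08.

S_4 ≈ 11.0101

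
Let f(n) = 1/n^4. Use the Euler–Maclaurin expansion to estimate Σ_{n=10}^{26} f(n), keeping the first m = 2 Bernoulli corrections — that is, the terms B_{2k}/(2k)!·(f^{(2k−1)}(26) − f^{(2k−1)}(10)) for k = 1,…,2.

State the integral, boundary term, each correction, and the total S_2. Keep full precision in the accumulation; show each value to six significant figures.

∫_10^26 1/x^4 dx evaluates to 0.000314368.
½[f(10) + f(26)] = ½[0.000100000 + 2.18830e-06] = 5.10941e-05.
Integral + boundary = 0.000365462.
k=1: B_{2}/(2)! × [f^{(1)}(26) − f^{(1)}(10)] = 1/12 × (-3.36661e-07 − (-4.00000e-05)) = 3.30528e-06.
Partial sum through k=1: 0.000368768.
k=2: B_{4}/(4)! × [f^{(3)}(26) − f^{(3)}(10)] = −1/720 × (-1.49406e-08 − (-1.20000e-05)) = -1.66459e-08.

S_2 ≈ 0.000368751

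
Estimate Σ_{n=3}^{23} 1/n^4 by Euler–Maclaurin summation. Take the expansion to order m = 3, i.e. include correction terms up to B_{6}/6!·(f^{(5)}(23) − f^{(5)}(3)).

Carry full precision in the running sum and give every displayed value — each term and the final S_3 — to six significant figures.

S_3 ≈ 0.0197997

∫_3^23 1/x^4 dx evaluates to 0.0123183.
Endpoint term: (f(3) + f(23))/2 = (0.0123457 + 3.57346e-06)/2 = 0.00617463.
So far: 0.0184929.
Order-1 term: 1/12 · (-6.21471e-07 − (-0.0164609)) = 0.00137169.
Running total after k=1: 0.0198646.
Order-2 term: −1/720 · (-3.52441e-08 − (-0.0548697)) = -7.62078e-05.
Running total after k=2: 0.0197884.
Order-3 term: 1/30240 · (-3.73094e-09 − (-0.341411)) = 1.12901e-05.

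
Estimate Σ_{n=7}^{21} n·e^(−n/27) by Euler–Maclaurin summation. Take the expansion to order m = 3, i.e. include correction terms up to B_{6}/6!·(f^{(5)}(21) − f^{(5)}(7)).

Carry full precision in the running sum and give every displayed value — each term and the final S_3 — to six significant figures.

S_3 ≈ 120.420

The integral term ∫_7^21 x·e^(−x/27) dx = 112.934.
Endpoint term: (f(7) + f(21))/2 = (5.40136 + 9.64794)/2 = 7.52465.
So far: 120.459.
Correction k=1: B_{2}/2! · (f^{(1)}(21) − f^{(1)}(7)) = 1/12 · (0.102095 − 0.571573) = -0.0391232.
Partial sum through k=1: 120.420.
Correction k=2: B_{4}/4! · (f^{(3)}(21) − f^{(3)}(7)) = −1/720 · (0.00140048 − 0.00290099) = 2.08404e-06.
Partial sum through k=2: 120.420.
Correction k=3: B_{6}/6! · (f^{(5)}(21) − f^{(5)}(7)) = 1/30240 · (3.65007e-06 − 6.88329e-06) = -1.06919e-10.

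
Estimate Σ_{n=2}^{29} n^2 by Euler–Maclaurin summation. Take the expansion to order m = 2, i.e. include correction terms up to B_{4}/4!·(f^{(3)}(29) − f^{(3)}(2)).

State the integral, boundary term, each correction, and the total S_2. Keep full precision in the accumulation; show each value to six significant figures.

S_2 ≈ 8554.00

The integral term ∫_2^29 x^2 dx = 8127.00.
Endpoint term: (f(2) + f(29))/2 = (4.00000 + 841.000)/2 = 422.500.
Integral + boundary = 8549.50.
k=1: B_{2}/(2)! × [f^{(1)}(29) − f^{(1)}(2)] = 1/12 × (58.0000 − 4.00000) = 4.50000.
Running total after k=1: 8554.00.
k=2: B_{4}/(4)! × [f^{(3)}(29) − f^{(3)}(2)] = −1/720 × (0.00000 − 0.00000) = 0.00000.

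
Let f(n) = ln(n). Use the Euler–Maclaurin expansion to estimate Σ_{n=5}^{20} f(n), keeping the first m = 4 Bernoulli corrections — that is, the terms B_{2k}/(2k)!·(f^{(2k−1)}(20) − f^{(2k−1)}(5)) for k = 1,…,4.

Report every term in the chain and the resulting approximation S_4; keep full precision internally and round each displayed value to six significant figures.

S_4 ≈ 39.1576

Integral: ∫_5^20 ln(x) dx = 36.8675.
½[f(5) + f(20)] = ½[1.60944 + 2.99573] = 2.30259.
Integral + boundary = 39.1700.
Order-1 term: 1/12 · (0.0500000 − 0.200000) = -0.0125000.
After k=1: 39.1575.
Order-2 term: −1/720 · (0.000250000 − 0.0160000) = 2.18750e-05.
After k=2: 39.1576.
Order-3 term: 1/30240 · (7.50000e-06 − 0.00768000) = -2.53720e-07.
After k=3: 39.1576.
Order-4 term: −1/1209600 · (5.62500e-07 − 0.00921600) = 7.61858e-09.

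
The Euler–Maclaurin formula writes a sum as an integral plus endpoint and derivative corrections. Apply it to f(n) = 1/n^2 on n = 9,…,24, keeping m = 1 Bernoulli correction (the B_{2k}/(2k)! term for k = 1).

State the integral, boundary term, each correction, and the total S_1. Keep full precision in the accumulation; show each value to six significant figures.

S_1 ≈ 0.0767019

The integral term ∫_9^24 1/x^2 dx = 0.0694444.
Endpoint term: (f(9) + f(24))/2 = (0.0123457 + 0.00173611)/2 = 0.00704090.
Integral + boundary = 0.0764853.
Correction k=1: B_{2}/2! · (f^{(1)}(24) − f^{(1)}(9)) = 1/12 · (-0.000144676 − (-0.00274348)) = 0.000216567.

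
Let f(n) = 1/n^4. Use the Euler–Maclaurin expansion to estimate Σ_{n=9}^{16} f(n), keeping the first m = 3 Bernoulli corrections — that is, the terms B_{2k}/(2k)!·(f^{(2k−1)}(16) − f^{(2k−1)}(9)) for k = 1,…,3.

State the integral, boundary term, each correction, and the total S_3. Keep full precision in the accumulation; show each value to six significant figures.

S_3 ≈ 0.000464998

Integral: ∫_9^16 1/x^4 dx = 0.000375867.
½[f(9) + f(16)] = ½[0.000152416 + 1.52588e-05] = 8.38373e-05.
Running total after boundary: 0.000459704.
k=1: B_{2}/(2)! × [f^{(1)}(16) − f^{(1)}(9)] = 1/12 × (-3.81470e-06 − (-6.77404e-05)) = 5.32714e-06.
After k=1: 0.000465032.
k=2: B_{4}/(4)! × [f^{(3)}(16) − f^{(3)}(9)] = −1/720 × (-4.47035e-07 − (-2.50890e-05)) = -3.42250e-08.
After k=2: 0.000464997.
k=3: B_{6}/(6)! × [f^{(5)}(16) − f^{(5)}(9)] = 1/30240 × (-9.77889e-08 − (-1.73455e-05)) = 5.70361e-10.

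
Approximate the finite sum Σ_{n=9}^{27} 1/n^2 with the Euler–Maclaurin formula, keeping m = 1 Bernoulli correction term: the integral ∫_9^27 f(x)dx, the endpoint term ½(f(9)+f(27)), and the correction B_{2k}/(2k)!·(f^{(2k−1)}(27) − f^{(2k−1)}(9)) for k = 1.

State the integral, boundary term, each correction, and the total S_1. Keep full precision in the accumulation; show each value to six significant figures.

S_1 ≈ 0.0811529

Integral: ∫_9^27 1/x^2 dx = 0.0740741.
Endpoint term: (f(9) + f(27))/2 = (0.0123457 + 0.00137174)/2 = 0.00685871.
Integral + boundary = 0.0809328.
k=1: B_{2}/(2)! × [f^{(1)}(27) − f^{(1)}(9)] = 1/12 × (-0.000101611 − (-0.00274348)) = 0.000220156.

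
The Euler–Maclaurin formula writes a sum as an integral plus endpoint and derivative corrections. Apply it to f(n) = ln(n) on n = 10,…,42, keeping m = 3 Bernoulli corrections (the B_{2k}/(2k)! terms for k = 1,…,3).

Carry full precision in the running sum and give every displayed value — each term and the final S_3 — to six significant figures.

∫_10^42 ln(x) dx evaluates to 101.956.
Boundary: ½(f(10) + f(42)) = ½(2.30259 + 3.73767) = 3.02013.
Integral + boundary = 104.976.
k=1: B_{2}/(2)! × [f^{(1)}(42) − f^{(1)}(10)] = 1/12 × (0.0238095 − 0.100000) = -0.00634921.
Running total after k=1: 104.970.
k=2: B_{4}/(4)! × [f^{(3)}(42) − f^{(3)}(10)] = −1/720 × (2.69949e-05 − 0.00200000) = 2.74028e-06.
Running total after k=2: 104.970.
k=3: B_{6}/(6)! × [f^{(5)}(42) − f^{(5)}(10)] = 1/30240 × (1.83639e-07 − 0.000240000) = -7.93044e-09.

S_3 ≈ 104.970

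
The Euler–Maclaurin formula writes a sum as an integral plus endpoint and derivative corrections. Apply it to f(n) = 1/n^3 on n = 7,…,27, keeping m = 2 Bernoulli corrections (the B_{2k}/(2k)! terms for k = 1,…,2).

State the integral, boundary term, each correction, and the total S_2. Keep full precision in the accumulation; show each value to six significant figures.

Integral: ∫_7^27 1/x^3 dx = 0.00951821.
Boundary: ½(f(7) + f(27)) = ½(0.00291545 + 5.08053e-05) = 0.00148313.
So far: 0.0110013.
Order-1 term: 1/12 · (-5.64503e-06 − (-0.00124948)) = 0.000103653.
After k=1: 0.0111050.
Order-2 term: −1/720 · (-1.54870e-07 − (-0.000509992)) = -7.08107e-07.

S_2 ≈ 0.0111043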